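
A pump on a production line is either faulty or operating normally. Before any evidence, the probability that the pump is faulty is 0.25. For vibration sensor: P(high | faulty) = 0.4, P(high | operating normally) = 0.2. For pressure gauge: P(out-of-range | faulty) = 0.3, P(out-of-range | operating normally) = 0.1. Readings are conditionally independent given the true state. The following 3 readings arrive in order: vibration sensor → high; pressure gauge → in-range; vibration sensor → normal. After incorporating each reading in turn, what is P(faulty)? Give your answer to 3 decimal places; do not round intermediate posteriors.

0.280

After vibration sensor='high': P(faulty) = 0.4·0.2500 / (0.4·0.2500 + 0.2·0.7500) ≈ 0.4000
After pressure gauge='in-range': P(faulty) = 0.7·0.4000 / (0.7·0.4000 + 0.9·0.6000) ≈ 0.3415
After vibration sensor='normal': P(faulty) = 0.6·0.3415 / (0.6·0.3415 + 0.8·0.6585) ≈ 0.2800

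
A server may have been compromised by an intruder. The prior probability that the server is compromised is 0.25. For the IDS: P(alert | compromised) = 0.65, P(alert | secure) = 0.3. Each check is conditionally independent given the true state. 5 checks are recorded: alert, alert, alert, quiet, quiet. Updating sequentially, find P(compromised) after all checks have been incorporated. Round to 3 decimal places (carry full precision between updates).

0.459

Apply Bayes' rule sequentially, carrying P(compromised) forward.
After 'alert': P(compromised) = 0.65·0.2500 / (0.65·0.2500 + 0.3·0.7500) ≈ 0.4194
After 'alert': P(compromised) = 0.65·0.4194 / (0.65·0.4194 + 0.3·0.5806) ≈ 0.6101
After 'alert': P(compromised) = 0.65·0.6101 / (0.65·0.6101 + 0.3·0.3899) ≈ 0.7722
After 'quiet': P(compromised) = 0.35·0.7722 / (0.35·0.7722 + 0.7·0.2278) ≈ 0.6290
After 'quiet': P(compromised) = 0.35·0.6290 / (0.35·0.6290 + 0.7·0.3710) ≈ 0.4588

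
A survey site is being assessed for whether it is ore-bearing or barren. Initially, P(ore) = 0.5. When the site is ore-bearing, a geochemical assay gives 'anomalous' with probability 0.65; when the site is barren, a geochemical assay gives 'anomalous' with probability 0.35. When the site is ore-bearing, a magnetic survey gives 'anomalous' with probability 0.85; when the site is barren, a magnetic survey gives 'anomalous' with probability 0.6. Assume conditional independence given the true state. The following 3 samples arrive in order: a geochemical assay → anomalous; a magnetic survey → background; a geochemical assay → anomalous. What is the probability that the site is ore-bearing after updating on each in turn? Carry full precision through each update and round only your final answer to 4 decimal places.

After a geochemical assay='anomalous': P(ore) = 0.65·0.5000 / (0.65·0.5000 + 0.35·0.5000) ≈ 0.6500
After a magnetic survey='background': P(ore) = 0.15·0.6500 / (0.15·0.6500 + 0.4·0.3500) ≈ 0.4105
After a geochemical assay='anomalous': P(ore) = 0.65·0.4105 / (0.65·0.4105 + 0.35·0.5895) ≈ 0.5640

0.5640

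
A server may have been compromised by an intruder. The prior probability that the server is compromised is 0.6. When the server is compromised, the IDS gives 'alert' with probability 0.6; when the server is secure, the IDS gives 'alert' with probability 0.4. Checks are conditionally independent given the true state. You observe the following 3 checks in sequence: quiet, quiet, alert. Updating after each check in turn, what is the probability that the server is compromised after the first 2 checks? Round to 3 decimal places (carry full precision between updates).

After 'quiet': P(compromised) = 0.4·0.6000 / (0.4·0.6000 + 0.6·0.4000) ≈ 0.5000
After 'quiet': P(compromised) = 0.4·0.5000 / (0.4·0.5000 + 0.6·0.5000) ≈ 0.4000

0.400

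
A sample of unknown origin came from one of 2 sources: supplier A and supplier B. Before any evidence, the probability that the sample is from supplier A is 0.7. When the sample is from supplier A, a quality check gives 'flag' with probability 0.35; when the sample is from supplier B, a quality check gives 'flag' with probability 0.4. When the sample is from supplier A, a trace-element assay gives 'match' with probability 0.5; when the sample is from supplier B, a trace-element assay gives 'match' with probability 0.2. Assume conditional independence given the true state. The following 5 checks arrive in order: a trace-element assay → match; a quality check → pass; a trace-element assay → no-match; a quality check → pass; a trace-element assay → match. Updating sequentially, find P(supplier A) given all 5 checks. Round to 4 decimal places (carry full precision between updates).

0.9145

Each posterior becomes the prior for the next update.
After a trace-element assay='match': P(supplier A) = 0.5·0.7000 / (0.5·0.7000 + 0.2·0.3000) ≈ 0.8537
After a quality check='pass': P(supplier A) = 0.65·0.8537 / (0.65·0.8537 + 0.6·0.1463) ≈ 0.8634
After a trace-element assay='no-match': P(supplier A) = 0.5·0.8634 / (0.5·0.8634 + 0.8·0.1366) ≈ 0.7980
After a quality check='pass': P(supplier A) = 0.65·0.7980 / (0.65·0.7980 + 0.6·0.2020) ≈ 0.8106
After a trace-element assay='match': P(supplier A) = 0.5·0.8106 / (0.5·0.8106 + 0.2·0.1894) ≈ 0.9145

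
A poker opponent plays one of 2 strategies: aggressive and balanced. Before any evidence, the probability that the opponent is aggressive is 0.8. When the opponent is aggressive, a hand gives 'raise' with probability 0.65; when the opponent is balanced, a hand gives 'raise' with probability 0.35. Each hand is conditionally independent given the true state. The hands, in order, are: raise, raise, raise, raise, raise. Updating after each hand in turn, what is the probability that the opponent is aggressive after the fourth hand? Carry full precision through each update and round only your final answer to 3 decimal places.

0.979

After 'raise': P(aggressive) = 0.65·0.8000 / (0.65·0.8000 + 0.35·0.2000) ≈ 0.8814
After 'raise': P(aggressive) = 0.65·0.8814 / (0.65·0.8814 + 0.35·0.1186) ≈ 0.9324
After 'raise': P(aggressive) = 0.65·0.9324 / (0.65·0.9324 + 0.35·0.0676) ≈ 0.9624
After 'raise': P(aggressive) = 0.65·0.9624 / (0.65·0.9624 + 0.35·0.0376) ≈ 0.9794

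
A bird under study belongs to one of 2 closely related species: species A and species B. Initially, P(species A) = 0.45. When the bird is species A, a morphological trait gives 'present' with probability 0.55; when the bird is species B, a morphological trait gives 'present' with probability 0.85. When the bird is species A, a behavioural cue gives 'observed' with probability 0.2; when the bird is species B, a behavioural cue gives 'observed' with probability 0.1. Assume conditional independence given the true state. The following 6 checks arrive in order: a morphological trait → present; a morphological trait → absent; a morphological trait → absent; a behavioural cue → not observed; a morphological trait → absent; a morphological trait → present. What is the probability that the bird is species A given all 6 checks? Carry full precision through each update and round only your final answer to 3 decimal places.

Each posterior becomes the prior for the next update.
After a morphological trait='present': P(species A) = 0.55·0.4500 / (0.55·0.4500 + 0.85·0.5500) ≈ 0.3462
After a morphological trait='absent': P(species A) = 0.45·0.3462 / (0.45·0.3462 + 0.15·0.6538) ≈ 0.6136
After a morphological trait='absent': P(species A) = 0.45·0.6136 / (0.45·0.6136 + 0.15·0.3864) ≈ 0.8265
After a behavioural cue='not observed': P(species A) = 0.8·0.8265 / (0.8·0.8265 + 0.9·0.1735) ≈ 0.8090
After a morphological trait='absent': P(species A) = 0.45·0.8090 / (0.45·0.8090 + 0.15·0.1910) ≈ 0.9270
After a morphological trait='present': P(species A) = 0.55·0.9270 / (0.55·0.9270 + 0.85·0.0730) ≈ 0.8916

0.892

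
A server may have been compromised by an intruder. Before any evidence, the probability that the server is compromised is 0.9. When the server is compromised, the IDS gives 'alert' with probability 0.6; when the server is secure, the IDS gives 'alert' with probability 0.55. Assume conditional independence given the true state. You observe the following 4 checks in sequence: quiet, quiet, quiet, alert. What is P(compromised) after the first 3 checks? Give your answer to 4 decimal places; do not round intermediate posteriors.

0.8634

Apply Bayes' rule sequentially, carrying P(compromised) forward.
After 'quiet': P(compromised) = 0.4·0.9000 / (0.4·0.9000 + 0.45·0.1000) ≈ 0.8889
After 'quiet': P(compromised) = 0.4·0.8889 / (0.4·0.8889 + 0.45·0.1111) ≈ 0.8767
After 'quiet': P(compromised) = 0.4·0.8767 / (0.4·0.8767 + 0.45·0.1233) ≈ 0.8634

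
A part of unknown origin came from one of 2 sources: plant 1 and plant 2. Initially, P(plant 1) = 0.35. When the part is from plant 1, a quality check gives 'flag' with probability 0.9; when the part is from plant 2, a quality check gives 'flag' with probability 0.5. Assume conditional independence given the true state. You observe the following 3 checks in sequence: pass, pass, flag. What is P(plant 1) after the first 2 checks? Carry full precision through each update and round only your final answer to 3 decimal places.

0.021

After 'pass': P(plant 1) = 0.1·0.3500 / (0.1·0.3500 + 0.5·0.6500) ≈ 0.0972
After 'pass': P(plant 1) = 0.1·0.0972 / (0.1·0.0972 + 0.5·0.9028) ≈ 0.0211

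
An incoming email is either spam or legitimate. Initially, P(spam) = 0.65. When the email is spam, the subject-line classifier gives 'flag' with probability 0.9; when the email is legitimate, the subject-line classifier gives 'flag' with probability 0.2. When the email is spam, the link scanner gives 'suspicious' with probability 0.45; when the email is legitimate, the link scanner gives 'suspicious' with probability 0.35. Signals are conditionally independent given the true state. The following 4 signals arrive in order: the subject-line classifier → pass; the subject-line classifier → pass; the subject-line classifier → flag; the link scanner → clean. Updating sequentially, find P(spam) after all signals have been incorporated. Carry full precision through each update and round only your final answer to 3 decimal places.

0.099

Apply Bayes' rule sequentially, carrying P(spam) forward.
After the subject-line classifier='pass': P(spam) = 0.1·0.6500 / (0.1·0.6500 + 0.8·0.3500) ≈ 0.1884
After the subject-line classifier='pass': P(spam) = 0.1·0.1884 / (0.1·0.1884 + 0.8·0.8116) ≈ 0.0282
After the subject-line classifier='flag': P(spam) = 0.9·0.0282 / (0.9·0.0282 + 0.2·0.9718) ≈ 0.1155
After the link scanner='clean': P(spam) = 0.55·0.1155 / (0.55·0.1155 + 0.65·0.8845) ≈ 0.0995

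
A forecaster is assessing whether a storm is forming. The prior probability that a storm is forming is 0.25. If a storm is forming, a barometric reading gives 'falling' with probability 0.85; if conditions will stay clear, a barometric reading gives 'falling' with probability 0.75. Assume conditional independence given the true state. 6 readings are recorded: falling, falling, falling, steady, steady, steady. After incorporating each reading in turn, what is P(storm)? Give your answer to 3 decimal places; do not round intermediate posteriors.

Each posterior becomes the prior for the next update.
After 'falling': P(storm) = 0.85·0.2500 / (0.85·0.2500 + 0.75·0.7500) ≈ 0.2742
After 'falling': P(storm) = 0.85·0.2742 / (0.85·0.2742 + 0.75·0.7258) ≈ 0.2998
After 'falling': P(storm) = 0.85·0.2998 / (0.85·0.2998 + 0.75·0.7002) ≈ 0.3267
After 'steady': P(storm) = 0.15·0.3267 / (0.15·0.3267 + 0.25·0.6733) ≈ 0.2255
After 'steady': P(storm) = 0.15·0.2255 / (0.15·0.2255 + 0.25·0.7745) ≈ 0.1487
After 'steady': P(storm) = 0.15·0.1487 / (0.15·0.1487 + 0.25·0.8513) ≈ 0.0949

0.095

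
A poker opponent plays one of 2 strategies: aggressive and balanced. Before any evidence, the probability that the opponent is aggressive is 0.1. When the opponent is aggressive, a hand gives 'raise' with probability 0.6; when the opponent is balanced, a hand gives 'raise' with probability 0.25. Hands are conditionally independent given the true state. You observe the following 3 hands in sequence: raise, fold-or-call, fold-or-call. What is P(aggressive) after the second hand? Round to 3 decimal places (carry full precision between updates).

After 'raise': P(aggressive) = 0.6·0.1000 / (0.6·0.1000 + 0.25·0.9000) ≈ 0.2105
After 'fold-or-call': P(aggressive) = 0.4·0.2105 / (0.4·0.2105 + 0.75·0.7895) ≈ 0.1245

0.125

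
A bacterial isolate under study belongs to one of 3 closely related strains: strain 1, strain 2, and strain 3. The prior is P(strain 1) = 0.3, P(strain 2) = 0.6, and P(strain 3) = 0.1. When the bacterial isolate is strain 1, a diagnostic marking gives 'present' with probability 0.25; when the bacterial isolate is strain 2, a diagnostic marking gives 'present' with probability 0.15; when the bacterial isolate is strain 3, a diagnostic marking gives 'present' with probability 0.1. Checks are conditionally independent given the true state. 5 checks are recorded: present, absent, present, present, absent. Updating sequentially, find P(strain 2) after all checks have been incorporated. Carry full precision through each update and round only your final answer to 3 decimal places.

0.350

After 'present': normaliser = 0.25·0.3000 + 0.15·0.6000 + 0.1·0.1000; P(strain 1) ≈ 0.4286, P(strain 2) ≈ 0.5143, P(strain 3) ≈ 0.0571
After 'absent': normaliser = 0.75·0.4286 + 0.85·0.5143 + 0.9·0.0571; P(strain 1) ≈ 0.3968, P(strain 2) ≈ 0.5397, P(strain 3) ≈ 0.0635
After 'present': normaliser = 0.25·0.3968 + 0.15·0.5397 + 0.1·0.0635; P(strain 1) ≈ 0.5319, P(strain 2) ≈ 0.4340, P(strain 3) ≈ 0.0340
After 'present': normaliser = 0.25·0.5319 + 0.15·0.4340 + 0.1·0.0340; P(strain 1) ≈ 0.6600, P(strain 2) ≈ 0.3231, P(strain 3) ≈ 0.0169
After 'absent': normaliser = 0.75·0.6600 + 0.85·0.3231 + 0.9·0.0169; P(strain 1) ≈ 0.6307, P(strain 2) ≈ 0.3499, P(strain 3) ≈ 0.0194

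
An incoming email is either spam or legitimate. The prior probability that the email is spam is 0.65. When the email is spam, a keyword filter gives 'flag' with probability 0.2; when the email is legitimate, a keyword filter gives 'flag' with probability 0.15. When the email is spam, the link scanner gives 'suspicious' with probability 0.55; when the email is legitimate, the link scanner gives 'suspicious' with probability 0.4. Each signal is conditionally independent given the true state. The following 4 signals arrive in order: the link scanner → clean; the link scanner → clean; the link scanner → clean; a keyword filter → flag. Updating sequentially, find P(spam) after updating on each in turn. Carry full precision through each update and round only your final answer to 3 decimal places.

0.511

Apply Bayes' rule sequentially, carrying P(spam) forward.
After the link scanner='clean': P(spam) = 0.45·0.6500 / (0.45·0.6500 + 0.6·0.3500) ≈ 0.5821
After the link scanner='clean': P(spam) = 0.45·0.5821 / (0.45·0.5821 + 0.6·0.4179) ≈ 0.5109
After the link scanner='clean': P(spam) = 0.45·0.5109 / (0.45·0.5109 + 0.6·0.4891) ≈ 0.4393
After a keyword filter='flag': P(spam) = 0.2·0.4393 / (0.2·0.4393 + 0.15·0.5607) ≈ 0.5109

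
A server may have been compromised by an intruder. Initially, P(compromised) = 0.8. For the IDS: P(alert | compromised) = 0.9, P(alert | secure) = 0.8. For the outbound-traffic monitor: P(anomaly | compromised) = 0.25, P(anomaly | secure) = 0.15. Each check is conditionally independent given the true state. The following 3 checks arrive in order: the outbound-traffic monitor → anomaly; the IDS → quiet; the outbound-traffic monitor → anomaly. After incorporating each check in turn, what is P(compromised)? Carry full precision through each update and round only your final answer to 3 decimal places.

0.847

Apply Bayes' rule sequentially, carrying P(compromised) forward.
After the outbound-traffic monitor='anomaly': P(compromised) = 0.25·0.8000 / (0.25·0.8000 + 0.15·0.2000) ≈ 0.8696
After the IDS='quiet': P(compromised) = 0.1·0.8696 / (0.1·0.8696 + 0.2·0.1304) ≈ 0.7692
After the outbound-traffic monitor='anomaly': P(compromised) = 0.25·0.7692 / (0.25·0.7692 + 0.15·0.2308) ≈ 0.8475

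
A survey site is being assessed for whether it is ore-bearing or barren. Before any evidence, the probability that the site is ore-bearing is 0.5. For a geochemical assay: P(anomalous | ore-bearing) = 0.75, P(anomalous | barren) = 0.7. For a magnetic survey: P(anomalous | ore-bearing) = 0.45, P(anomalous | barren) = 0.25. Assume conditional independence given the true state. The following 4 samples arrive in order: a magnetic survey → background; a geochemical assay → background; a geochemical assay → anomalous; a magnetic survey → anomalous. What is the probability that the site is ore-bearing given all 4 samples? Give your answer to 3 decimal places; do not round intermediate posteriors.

0.541

After a magnetic survey='background': P(ore) = 0.55·0.5000 / (0.55·0.5000 + 0.75·0.5000) ≈ 0.4231
After a geochemical assay='background': P(ore) = 0.25·0.4231 / (0.25·0.4231 + 0.3·0.5769) ≈ 0.3793
After a geochemical assay='anomalous': P(ore) = 0.75·0.3793 / (0.75·0.3793 + 0.7·0.6207) ≈ 0.3957
After a magnetic survey='anomalous': P(ore) = 0.45·0.3957 / (0.45·0.3957 + 0.25·0.6043) ≈ 0.5410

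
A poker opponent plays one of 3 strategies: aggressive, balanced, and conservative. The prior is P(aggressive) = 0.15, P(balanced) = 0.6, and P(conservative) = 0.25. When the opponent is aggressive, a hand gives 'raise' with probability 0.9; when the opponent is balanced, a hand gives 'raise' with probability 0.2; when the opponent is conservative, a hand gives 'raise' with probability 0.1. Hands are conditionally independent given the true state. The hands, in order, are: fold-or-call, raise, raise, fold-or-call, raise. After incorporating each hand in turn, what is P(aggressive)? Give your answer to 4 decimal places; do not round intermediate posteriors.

0.2503

Apply Bayes' rule sequentially, carrying P(aggressive) forward.
After 'fold-or-call': normaliser = 0.1·0.1500 + 0.8·0.6000 + 0.9·0.2500; P(aggressive) ≈ 0.0208, P(balanced) ≈ 0.6667, P(conservative) ≈ 0.3125
After 'raise': normaliser = 0.9·0.0208 + 0.2·0.6667 + 0.1·0.3125; P(aggressive) ≈ 0.1023, P(balanced) ≈ 0.7273, P(conservative) ≈ 0.1705
After 'raise': normaliser = 0.9·0.1023 + 0.2·0.7273 + 0.1·0.1705; P(aggressive) ≈ 0.3616, P(balanced) ≈ 0.5714, P(conservative) ≈ 0.0670
After 'fold-or-call': normaliser = 0.1·0.3616 + 0.8·0.5714 + 0.9·0.0670; P(aggressive) ≈ 0.0653, P(balanced) ≈ 0.8258, P(conservative) ≈ 0.1089
After 'raise': normaliser = 0.9·0.0653 + 0.2·0.8258 + 0.1·0.1089; P(aggressive) ≈ 0.2503, P(balanced) ≈ 0.7033, P(conservative) ≈ 0.0464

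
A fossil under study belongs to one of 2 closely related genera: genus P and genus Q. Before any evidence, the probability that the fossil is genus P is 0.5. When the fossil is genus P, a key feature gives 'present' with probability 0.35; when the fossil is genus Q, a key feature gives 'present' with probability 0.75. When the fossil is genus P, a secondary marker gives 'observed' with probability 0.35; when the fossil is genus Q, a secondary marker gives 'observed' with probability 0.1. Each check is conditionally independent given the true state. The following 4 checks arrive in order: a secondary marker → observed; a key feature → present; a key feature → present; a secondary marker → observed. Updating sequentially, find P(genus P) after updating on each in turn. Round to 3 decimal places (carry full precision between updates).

0.727

After a secondary marker='observed': P(genus P) = 0.35·0.5000 / (0.35·0.5000 + 0.1·0.5000) ≈ 0.7778
After a key feature='present': P(genus P) = 0.35·0.7778 / (0.35·0.7778 + 0.75·0.2222) ≈ 0.6203
After a key feature='present': P(genus P) = 0.35·0.6203 / (0.35·0.6203 + 0.75·0.3797) ≈ 0.4325
After a secondary marker='observed': P(genus P) = 0.35·0.4325 / (0.35·0.4325 + 0.1·0.5675) ≈ 0.7274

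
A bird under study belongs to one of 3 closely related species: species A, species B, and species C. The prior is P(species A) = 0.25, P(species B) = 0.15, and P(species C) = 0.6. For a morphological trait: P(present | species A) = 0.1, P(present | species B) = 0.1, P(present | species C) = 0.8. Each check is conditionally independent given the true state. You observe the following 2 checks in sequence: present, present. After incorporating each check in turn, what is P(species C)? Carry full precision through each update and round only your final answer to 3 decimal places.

0.990

After 'present': normaliser = 0.1·0.2500 + 0.1·0.1500 + 0.8·0.6000; P(species A) ≈ 0.0481, P(species B) ≈ 0.0288, P(species C) ≈ 0.9231
After 'present': normaliser = 0.1·0.0481 + 0.1·0.0288 + 0.8·0.9231; P(species A) ≈ 0.0064, P(species B) ≈ 0.0039, P(species C) ≈ 0.9897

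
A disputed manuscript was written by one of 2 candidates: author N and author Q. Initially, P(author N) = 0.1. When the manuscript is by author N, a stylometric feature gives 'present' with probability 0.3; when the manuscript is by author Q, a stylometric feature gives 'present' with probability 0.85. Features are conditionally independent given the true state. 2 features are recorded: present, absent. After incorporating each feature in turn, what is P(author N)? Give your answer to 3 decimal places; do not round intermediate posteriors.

0.155

After 'present': P(author N) = 0.3·0.1000 / (0.3·0.1000 + 0.85·0.9000) ≈ 0.0377
After 'absent': P(author N) = 0.7·0.0377 / (0.7·0.0377 + 0.15·0.9623) ≈ 0.1547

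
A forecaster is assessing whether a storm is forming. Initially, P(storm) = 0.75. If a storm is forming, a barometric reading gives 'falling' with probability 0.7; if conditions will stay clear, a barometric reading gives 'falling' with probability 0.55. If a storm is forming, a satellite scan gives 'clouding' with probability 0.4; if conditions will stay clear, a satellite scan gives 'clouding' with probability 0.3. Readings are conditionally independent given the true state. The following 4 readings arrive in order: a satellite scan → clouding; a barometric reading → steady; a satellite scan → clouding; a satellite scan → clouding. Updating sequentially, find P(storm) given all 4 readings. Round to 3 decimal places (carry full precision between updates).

Each posterior becomes the prior for the next update.
After a satellite scan='clouding': P(storm) = 0.4·0.7500 / (0.4·0.7500 + 0.3·0.2500) ≈ 0.8000
After a barometric reading='steady': P(storm) = 0.3·0.8000 / (0.3·0.8000 + 0.45·0.2000) ≈ 0.7273
After a satellite scan='clouding': P(storm) = 0.4·0.7273 / (0.4·0.7273 + 0.3·0.2727) ≈ 0.7805
After a satellite scan='clouding': P(storm) = 0.4·0.7805 / (0.4·0.7805 + 0.3·0.2195) ≈ 0.8258

0.826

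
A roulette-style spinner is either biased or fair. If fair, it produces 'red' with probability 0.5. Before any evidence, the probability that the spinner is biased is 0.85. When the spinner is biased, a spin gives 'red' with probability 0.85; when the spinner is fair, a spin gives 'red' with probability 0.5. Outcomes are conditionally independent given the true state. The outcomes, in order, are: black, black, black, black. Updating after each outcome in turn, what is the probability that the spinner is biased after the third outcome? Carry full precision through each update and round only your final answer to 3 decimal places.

0.133

After 'black': P(biased) = 0.15·0.8500 / (0.15·0.8500 + 0.5·0.1500) ≈ 0.6296
After 'black': P(biased) = 0.15·0.6296 / (0.15·0.6296 + 0.5·0.3704) ≈ 0.3377
After 'black': P(biased) = 0.15·0.3377 / (0.15·0.3377 + 0.5·0.6623) ≈ 0.1327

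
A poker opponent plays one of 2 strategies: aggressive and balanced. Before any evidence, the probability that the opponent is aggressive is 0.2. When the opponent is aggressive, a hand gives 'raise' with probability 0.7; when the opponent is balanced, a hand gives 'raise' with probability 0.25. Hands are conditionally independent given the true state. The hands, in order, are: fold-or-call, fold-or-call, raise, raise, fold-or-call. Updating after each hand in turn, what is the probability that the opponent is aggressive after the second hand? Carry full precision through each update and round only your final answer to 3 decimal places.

Apply Bayes' rule sequentially, carrying P(aggressive) forward.
After 'fold-or-call': P(aggressive) = 0.3·0.2000 / (0.3·0.2000 + 0.75·0.8000) ≈ 0.0909
After 'fold-or-call': P(aggressive) = 0.3·0.0909 / (0.3·0.0909 + 0.75·0.9091) ≈ 0.0385

0.038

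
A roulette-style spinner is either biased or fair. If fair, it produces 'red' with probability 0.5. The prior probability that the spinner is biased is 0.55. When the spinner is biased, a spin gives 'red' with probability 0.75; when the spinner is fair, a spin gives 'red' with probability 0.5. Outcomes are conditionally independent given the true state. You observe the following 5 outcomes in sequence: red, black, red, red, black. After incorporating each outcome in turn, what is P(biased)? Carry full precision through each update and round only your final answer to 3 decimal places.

Apply Bayes' rule sequentially, carrying P(biased) forward.
After 'red': P(biased) = 0.75·0.5500 / (0.75·0.5500 + 0.5·0.4500) ≈ 0.6471
After 'black': P(biased) = 0.25·0.6471 / (0.25·0.6471 + 0.5·0.3529) ≈ 0.4783
After 'red': P(biased) = 0.75·0.4783 / (0.75·0.4783 + 0.5·0.5217) ≈ 0.5789
After 'red': P(biased) = 0.75·0.5789 / (0.75·0.5789 + 0.5·0.4211) ≈ 0.6735
After 'black': P(biased) = 0.25·0.6735 / (0.25·0.6735 + 0.5·0.3265) ≈ 0.5077

0.508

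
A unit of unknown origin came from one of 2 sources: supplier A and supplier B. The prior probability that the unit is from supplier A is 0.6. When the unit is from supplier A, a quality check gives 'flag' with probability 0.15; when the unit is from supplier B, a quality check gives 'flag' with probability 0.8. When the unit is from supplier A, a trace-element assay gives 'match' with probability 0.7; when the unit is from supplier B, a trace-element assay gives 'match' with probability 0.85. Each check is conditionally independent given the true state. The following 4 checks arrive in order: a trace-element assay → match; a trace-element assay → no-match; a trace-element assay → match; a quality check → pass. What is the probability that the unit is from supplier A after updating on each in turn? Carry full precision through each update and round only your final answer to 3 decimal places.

0.896

After a trace-element assay='match': P(supplier A) = 0.7·0.6000 / (0.7·0.6000 + 0.85·0.4000) ≈ 0.5526
After a trace-element assay='no-match': P(supplier A) = 0.3·0.5526 / (0.3·0.5526 + 0.15·0.4474) ≈ 0.7119
After a trace-element assay='match': P(supplier A) = 0.7·0.7119 / (0.7·0.7119 + 0.85·0.2881) ≈ 0.6705
After a quality check='pass': P(supplier A) = 0.85·0.6705 / (0.85·0.6705 + 0.2·0.3295) ≈ 0.8963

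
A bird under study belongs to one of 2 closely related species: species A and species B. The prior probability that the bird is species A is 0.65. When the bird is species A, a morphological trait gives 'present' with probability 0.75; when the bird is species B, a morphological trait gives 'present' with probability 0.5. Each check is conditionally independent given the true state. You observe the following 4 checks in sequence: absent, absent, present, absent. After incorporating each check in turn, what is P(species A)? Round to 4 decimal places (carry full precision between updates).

After 'absent': P(species A) = 0.25·0.6500 / (0.25·0.6500 + 0.5·0.3500) ≈ 0.4815
After 'absent': P(species A) = 0.25·0.4815 / (0.25·0.4815 + 0.5·0.5185) ≈ 0.3171
After 'present': P(species A) = 0.75·0.3171 / (0.75·0.3171 + 0.5·0.6829) ≈ 0.4105
After 'absent': P(species A) = 0.25·0.4105 / (0.25·0.4105 + 0.5·0.5895) ≈ 0.2583

0.2583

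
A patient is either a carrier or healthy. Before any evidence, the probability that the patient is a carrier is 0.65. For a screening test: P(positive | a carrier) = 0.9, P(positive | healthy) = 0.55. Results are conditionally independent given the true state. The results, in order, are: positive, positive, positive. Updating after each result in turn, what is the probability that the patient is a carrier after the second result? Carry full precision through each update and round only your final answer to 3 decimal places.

0.833

After 'positive': P(carrier) = 0.9·0.6500 / (0.9·0.6500 + 0.55·0.3500) ≈ 0.7524
After 'positive': P(carrier) = 0.9·0.7524 / (0.9·0.7524 + 0.55·0.2476) ≈ 0.8326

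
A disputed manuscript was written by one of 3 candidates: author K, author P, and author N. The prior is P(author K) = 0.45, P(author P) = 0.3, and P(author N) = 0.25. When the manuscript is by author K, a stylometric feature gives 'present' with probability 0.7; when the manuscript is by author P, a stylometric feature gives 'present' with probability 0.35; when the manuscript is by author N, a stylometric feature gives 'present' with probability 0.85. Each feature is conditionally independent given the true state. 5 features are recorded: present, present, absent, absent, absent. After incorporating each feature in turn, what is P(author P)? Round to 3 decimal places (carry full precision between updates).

After 'present': normaliser = 0.7·0.4500 + 0.35·0.3000 + 0.85·0.2500; P(author K) ≈ 0.4980, P(author P) ≈ 0.1660, P(author N) ≈ 0.3360
After 'present': normaliser = 0.7·0.4980 + 0.35·0.1660 + 0.85·0.3360; P(author K) ≈ 0.5036, P(author P) ≈ 0.0839, P(author N) ≈ 0.4125
After 'absent': normaliser = 0.3·0.5036 + 0.65·0.0839 + 0.15·0.4125; P(author K) ≈ 0.5648, P(author P) ≈ 0.2039, P(author N) ≈ 0.2313
After 'absent': normaliser = 0.3·0.5648 + 0.65·0.2039 + 0.15·0.2313; P(author K) ≈ 0.5032, P(author P) ≈ 0.3937, P(author N) ≈ 0.1031
After 'absent': normaliser = 0.3·0.5032 + 0.65·0.3937 + 0.15·0.1031; P(author K) ≈ 0.3574, P(author P) ≈ 0.6060, P(author N) ≈ 0.0366

0.606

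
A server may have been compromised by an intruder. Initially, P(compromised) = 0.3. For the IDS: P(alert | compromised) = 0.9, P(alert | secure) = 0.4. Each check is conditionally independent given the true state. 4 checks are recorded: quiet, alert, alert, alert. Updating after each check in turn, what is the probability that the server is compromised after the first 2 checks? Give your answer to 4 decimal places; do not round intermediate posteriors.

After 'quiet': P(compromised) = 0.1·0.3000 / (0.1·0.3000 + 0.6·0.7000) ≈ 0.0667
After 'alert': P(compromised) = 0.9·0.0667 / (0.9·0.0667 + 0.4·0.9333) ≈ 0.1385

0.1385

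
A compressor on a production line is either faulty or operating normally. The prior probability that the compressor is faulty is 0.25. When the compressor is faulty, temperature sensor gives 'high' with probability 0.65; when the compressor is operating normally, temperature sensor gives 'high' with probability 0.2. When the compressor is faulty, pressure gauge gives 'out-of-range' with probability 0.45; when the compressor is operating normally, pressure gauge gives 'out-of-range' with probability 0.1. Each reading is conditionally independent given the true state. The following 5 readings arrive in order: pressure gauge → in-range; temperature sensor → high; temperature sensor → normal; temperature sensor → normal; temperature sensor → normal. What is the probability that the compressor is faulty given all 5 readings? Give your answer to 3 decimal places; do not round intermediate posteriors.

Apply Bayes' rule sequentially, carrying P(faulty) forward.
After pressure gauge='in-range': P(faulty) = 0.55·0.2500 / (0.55·0.2500 + 0.9·0.7500) ≈ 0.1692
After temperature sensor='high': P(faulty) = 0.65·0.1692 / (0.65·0.1692 + 0.2·0.8308) ≈ 0.3983
After temperature sensor='normal': P(faulty) = 0.35·0.3983 / (0.35·0.3983 + 0.8·0.6017) ≈ 0.2246
After temperature sensor='normal': P(faulty) = 0.35·0.2246 / (0.35·0.2246 + 0.8·0.7754) ≈ 0.1125
After temperature sensor='normal': P(faulty) = 0.35·0.1125 / (0.35·0.1125 + 0.8·0.8875) ≈ 0.0525

0.053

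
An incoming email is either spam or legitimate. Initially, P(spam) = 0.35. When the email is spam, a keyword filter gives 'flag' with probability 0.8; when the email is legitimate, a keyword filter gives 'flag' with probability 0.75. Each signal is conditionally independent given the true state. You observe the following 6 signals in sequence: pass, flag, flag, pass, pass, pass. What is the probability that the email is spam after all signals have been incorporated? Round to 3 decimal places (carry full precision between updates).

After 'pass': P(spam) = 0.2·0.3500 / (0.2·0.3500 + 0.25·0.6500) ≈ 0.3011
After 'flag': P(spam) = 0.8·0.3011 / (0.8·0.3011 + 0.75·0.6989) ≈ 0.3148
After 'flag': P(spam) = 0.8·0.3148 / (0.8·0.3148 + 0.75·0.6852) ≈ 0.3289
After 'pass': P(spam) = 0.2·0.3289 / (0.2·0.3289 + 0.25·0.6711) ≈ 0.2817
After 'pass': P(spam) = 0.2·0.2817 / (0.2·0.2817 + 0.25·0.7183) ≈ 0.2388
After 'pass': P(spam) = 0.2·0.2388 / (0.2·0.2388 + 0.25·0.7612) ≈ 0.2006

0.201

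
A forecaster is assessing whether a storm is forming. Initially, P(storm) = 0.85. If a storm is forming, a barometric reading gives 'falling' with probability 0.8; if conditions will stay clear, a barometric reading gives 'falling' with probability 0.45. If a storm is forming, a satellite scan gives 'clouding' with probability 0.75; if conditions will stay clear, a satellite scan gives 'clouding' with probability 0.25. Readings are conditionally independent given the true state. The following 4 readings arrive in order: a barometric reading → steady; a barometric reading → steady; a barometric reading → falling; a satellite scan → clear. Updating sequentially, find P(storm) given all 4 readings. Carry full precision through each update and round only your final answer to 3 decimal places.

0.307

Each posterior becomes the prior for the next update.
After a barometric reading='steady': P(storm) = 0.2·0.8500 / (0.2·0.8500 + 0.55·0.1500) ≈ 0.6733
After a barometric reading='steady': P(storm) = 0.2·0.6733 / (0.2·0.6733 + 0.55·0.3267) ≈ 0.4283
After a barometric reading='falling': P(storm) = 0.8·0.4283 / (0.8·0.4283 + 0.45·0.5717) ≈ 0.5712
After a satellite scan='clear': P(storm) = 0.25·0.5712 / (0.25·0.5712 + 0.75·0.4288) ≈ 0.3075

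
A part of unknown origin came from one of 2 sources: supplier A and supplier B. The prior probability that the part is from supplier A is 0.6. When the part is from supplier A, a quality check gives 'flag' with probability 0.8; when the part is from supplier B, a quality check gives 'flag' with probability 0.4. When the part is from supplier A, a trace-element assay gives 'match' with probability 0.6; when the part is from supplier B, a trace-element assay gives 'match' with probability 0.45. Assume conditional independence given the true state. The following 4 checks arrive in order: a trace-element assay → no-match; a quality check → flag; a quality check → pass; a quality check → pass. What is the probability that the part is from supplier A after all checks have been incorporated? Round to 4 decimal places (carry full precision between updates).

After a trace-element assay='no-match': P(supplier A) = 0.4·0.6000 / (0.4·0.6000 + 0.55·0.4000) ≈ 0.5217
After a quality check='flag': P(supplier A) = 0.8·0.5217 / (0.8·0.5217 + 0.4·0.4783) ≈ 0.6857
After a quality check='pass': P(supplier A) = 0.2·0.6857 / (0.2·0.6857 + 0.6·0.3143) ≈ 0.4211
After a quality check='pass': P(supplier A) = 0.2·0.4211 / (0.2·0.4211 + 0.6·0.5789) ≈ 0.1951

0.1951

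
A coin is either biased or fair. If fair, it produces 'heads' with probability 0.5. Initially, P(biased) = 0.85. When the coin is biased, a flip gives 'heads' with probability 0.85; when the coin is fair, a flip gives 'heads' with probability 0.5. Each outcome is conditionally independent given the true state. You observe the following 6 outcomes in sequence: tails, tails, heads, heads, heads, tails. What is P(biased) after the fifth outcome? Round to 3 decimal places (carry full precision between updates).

0.715

Each posterior becomes the prior for the next update.
After 'tails': P(biased) = 0.15·0.8500 / (0.15·0.8500 + 0.5·0.1500) ≈ 0.6296
After 'tails': P(biased) = 0.15·0.6296 / (0.15·0.6296 + 0.5·0.3704) ≈ 0.3377
After 'heads': P(biased) = 0.85·0.3377 / (0.85·0.3377 + 0.5·0.6623) ≈ 0.4644
After 'heads': P(biased) = 0.85·0.4644 / (0.85·0.4644 + 0.5·0.5356) ≈ 0.5958
After 'heads': P(biased) = 0.85·0.5958 / (0.85·0.5958 + 0.5·0.4042) ≈ 0.7147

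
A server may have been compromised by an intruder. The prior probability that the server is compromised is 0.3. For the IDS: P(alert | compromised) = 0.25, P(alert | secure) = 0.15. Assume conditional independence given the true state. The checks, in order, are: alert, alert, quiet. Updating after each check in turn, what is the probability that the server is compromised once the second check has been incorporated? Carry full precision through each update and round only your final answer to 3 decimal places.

After 'alert': P(compromised) = 0.25·0.3000 / (0.25·0.3000 + 0.15·0.7000) ≈ 0.4167
After 'alert': P(compromised) = 0.25·0.4167 / (0.25·0.4167 + 0.15·0.5833) ≈ 0.5435

0.543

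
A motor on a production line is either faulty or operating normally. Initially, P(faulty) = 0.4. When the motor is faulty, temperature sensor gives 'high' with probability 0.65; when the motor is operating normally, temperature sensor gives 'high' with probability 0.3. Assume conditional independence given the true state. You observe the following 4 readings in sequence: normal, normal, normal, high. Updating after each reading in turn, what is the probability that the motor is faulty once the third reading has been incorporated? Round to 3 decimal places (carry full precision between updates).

After 'normal': P(faulty) = 0.35·0.4000 / (0.35·0.4000 + 0.7·0.6000) ≈ 0.2500
After 'normal': P(faulty) = 0.35·0.2500 / (0.35·0.2500 + 0.7·0.7500) ≈ 0.1429
After 'normal': P(faulty) = 0.35·0.1429 / (0.35·0.1429 + 0.7·0.8571) ≈ 0.0769

0.077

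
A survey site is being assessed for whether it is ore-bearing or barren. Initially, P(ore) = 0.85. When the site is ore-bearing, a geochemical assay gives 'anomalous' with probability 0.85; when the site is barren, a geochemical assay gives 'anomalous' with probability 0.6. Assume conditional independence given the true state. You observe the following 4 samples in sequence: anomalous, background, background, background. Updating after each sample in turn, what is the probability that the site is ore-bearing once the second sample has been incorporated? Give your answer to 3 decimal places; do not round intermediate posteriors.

0.751

After 'anomalous': P(ore) = 0.85·0.8500 / (0.85·0.8500 + 0.6·0.1500) ≈ 0.8892
After 'background': P(ore) = 0.15·0.8892 / (0.15·0.8892 + 0.4·0.1108) ≈ 0.7506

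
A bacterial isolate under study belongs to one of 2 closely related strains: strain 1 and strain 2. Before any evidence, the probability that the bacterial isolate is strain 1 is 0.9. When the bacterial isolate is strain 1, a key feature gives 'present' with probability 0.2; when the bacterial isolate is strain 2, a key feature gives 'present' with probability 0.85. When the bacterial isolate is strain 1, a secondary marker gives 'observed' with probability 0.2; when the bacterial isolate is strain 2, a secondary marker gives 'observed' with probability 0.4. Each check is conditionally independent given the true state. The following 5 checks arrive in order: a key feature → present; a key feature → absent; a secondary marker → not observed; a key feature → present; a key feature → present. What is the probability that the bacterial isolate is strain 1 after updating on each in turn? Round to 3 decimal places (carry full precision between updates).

After a key feature='present': P(strain 1) = 0.2·0.9000 / (0.2·0.9000 + 0.85·0.1000) ≈ 0.6792
After a key feature='absent': P(strain 1) = 0.8·0.6792 / (0.8·0.6792 + 0.15·0.3208) ≈ 0.9187
After a secondary marker='not observed': P(strain 1) = 0.8·0.9187 / (0.8·0.9187 + 0.6·0.0813) ≈ 0.9377
After a key feature='present': P(strain 1) = 0.2·0.9377 / (0.2·0.9377 + 0.85·0.0623) ≈ 0.7799
After a key feature='present': P(strain 1) = 0.2·0.7799 / (0.2·0.7799 + 0.85·0.2201) ≈ 0.4547

0.455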